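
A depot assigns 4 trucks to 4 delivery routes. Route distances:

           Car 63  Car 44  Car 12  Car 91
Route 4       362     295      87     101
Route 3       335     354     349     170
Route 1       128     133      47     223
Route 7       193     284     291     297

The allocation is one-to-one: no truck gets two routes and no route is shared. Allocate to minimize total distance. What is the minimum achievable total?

Minimum total: 583 km

Optimal: Car 63→Route 7 (193 km), Car 44→Route 1 (133 km), Car 12→Route 4 (87 km), Car 91→Route 3 (170 km) — total 193+133+87+170 = 583 km.
Row-greedy (each truck in turn takes its cheapest remaining route) gives 669 km, worse by 86.
Next-best assignment: Car 63→Route 1, Car 44→Route 7, Car 12→Route 4, Car 91→Route 3 = 669 km.
Swapping Car 91↔Car 63 (Car 91→Route 7 297 km, Car 63→Route 3 335 km) adds 269.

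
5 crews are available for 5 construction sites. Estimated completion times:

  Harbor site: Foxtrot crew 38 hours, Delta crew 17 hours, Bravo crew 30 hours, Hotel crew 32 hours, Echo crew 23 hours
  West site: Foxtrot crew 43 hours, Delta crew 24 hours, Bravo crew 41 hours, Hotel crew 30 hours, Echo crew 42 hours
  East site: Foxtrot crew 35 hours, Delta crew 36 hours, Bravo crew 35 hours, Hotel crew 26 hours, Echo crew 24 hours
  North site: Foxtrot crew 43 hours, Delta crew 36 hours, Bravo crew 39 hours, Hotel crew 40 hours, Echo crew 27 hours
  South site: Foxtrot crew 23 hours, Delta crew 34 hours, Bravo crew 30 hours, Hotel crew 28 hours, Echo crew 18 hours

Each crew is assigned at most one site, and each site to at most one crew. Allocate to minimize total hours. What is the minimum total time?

This is the linear assignment problem.
Optimal: Foxtrot crew→South site (23 hours), Delta crew→West site (24 hours), Bravo crew→Harbor site (30 hours), Hotel crew→East site (26 hours), Echo crew→North site (27 hours) — total 23+24+30+26+27 = 130 hours.
Row-greedy (each crew in turn takes its cheapest remaining site) gives 132 hours, worse by 2.
Next-best assignment: Foxtrot crew→South site, Delta crew→Harbor site, Bravo crew→East site, Hotel crew→West site, Echo crew→North site = 132 hours.
Checked against all permutations: 130 hours is optimal.

Minimum total: 130 hours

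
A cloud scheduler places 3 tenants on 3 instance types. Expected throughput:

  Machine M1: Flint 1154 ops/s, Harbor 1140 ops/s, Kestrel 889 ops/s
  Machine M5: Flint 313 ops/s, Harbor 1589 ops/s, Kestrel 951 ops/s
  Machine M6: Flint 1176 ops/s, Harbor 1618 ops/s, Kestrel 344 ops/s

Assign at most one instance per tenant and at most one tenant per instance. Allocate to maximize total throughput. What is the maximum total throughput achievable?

This is a one-to-one assignment (maximum-weight bipartite matching).
Optimal: Flint→Machine M1 (1154 ops/s), Harbor→Machine M6 (1618 ops/s), Kestrel→Machine M5 (951 ops/s) — total 1154+1618+951 = 3723 ops/s.
Row-greedy (each tenant in turn takes its best remaining instance) gives 3654 ops/s, worse by 69.
Next-best assignment: Flint→Machine M6, Harbor→Machine M5, Kestrel→Machine M1 = 3654 ops/s.
Every other assignment is strictly worse.

Maximum total: 3723 ops/s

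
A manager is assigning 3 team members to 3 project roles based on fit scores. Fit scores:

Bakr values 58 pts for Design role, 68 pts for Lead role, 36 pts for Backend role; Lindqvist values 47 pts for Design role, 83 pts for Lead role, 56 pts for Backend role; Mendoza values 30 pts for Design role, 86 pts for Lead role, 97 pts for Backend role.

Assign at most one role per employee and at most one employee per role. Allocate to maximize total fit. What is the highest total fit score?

Max total: 238 pts

Optimal: Bakr→Design role (58 pts), Lindqvist→Lead role (83 pts), Mendoza→Backend role (97 pts) — total 58+83+97 = 238 pts.
Column-greedy (each role in turn goes to its best remaining employee) gives 200 pts, worse by 38.
Every other assignment is strictly worse.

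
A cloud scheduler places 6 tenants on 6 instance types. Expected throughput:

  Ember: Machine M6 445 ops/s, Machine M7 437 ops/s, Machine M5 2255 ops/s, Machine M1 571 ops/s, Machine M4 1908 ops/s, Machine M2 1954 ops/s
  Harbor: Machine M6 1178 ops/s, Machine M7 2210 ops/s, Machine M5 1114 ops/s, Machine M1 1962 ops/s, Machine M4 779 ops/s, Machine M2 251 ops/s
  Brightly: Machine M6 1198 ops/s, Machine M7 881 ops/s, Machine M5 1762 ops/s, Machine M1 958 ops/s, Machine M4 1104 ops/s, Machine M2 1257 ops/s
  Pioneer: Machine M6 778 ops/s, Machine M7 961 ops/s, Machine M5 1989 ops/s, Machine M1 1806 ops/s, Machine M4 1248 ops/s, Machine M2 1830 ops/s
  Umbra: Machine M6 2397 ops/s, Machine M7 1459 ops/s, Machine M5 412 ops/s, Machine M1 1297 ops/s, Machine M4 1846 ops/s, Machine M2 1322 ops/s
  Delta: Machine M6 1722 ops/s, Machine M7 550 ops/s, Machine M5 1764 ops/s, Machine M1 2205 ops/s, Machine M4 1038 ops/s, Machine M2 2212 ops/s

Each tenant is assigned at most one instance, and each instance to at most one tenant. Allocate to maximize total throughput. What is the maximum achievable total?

Max total: 12312 ops/s

This is the linear assignment problem.
Optimal: Ember→Machine M4 (1908 ops/s), Harbor→Machine M7 (2210 ops/s), Brightly→Machine M5 (1762 ops/s), Pioneer→Machine M2 (1830 ops/s), Umbra→Machine M6 (2397 ops/s), Delta→Machine M1 (2205 ops/s) — total 1908+2210+1762+1830+2397+2205 = 12312 ops/s.
Column-greedy (each instance in turn goes to its best remaining tenant) gives 11572 ops/s, worse by 740.
Next-best assignment: Ember→Machine M4, Harbor→Machine M7, Brightly→Machine M5, Pioneer→Machine M1, Umbra→Machine M6, Delta→Machine M2 = 12295 ops/s.
No other one-to-one assignment exceeds 12312 ops/s.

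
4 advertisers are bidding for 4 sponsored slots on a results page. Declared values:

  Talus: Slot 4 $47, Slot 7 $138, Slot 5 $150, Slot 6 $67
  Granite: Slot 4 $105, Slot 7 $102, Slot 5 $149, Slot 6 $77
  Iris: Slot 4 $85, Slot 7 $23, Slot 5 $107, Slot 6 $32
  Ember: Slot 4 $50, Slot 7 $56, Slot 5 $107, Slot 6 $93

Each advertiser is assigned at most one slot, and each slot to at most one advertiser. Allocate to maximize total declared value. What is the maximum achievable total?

Maximum total: $465

This is the linear assignment problem.
Optimal: Talus→Slot 7 ($138), Granite→Slot 5 ($149), Iris→Slot 4 ($85), Ember→Slot 6 ($93) — total 138+149+85+93 = $465.
Column-greedy (each slot in turn goes to its best remaining advertiser) gives $443, worse by 22.
Swapping Iris↔Ember (Iris→Slot 6 $32, Ember→Slot 4 $50) loses 96.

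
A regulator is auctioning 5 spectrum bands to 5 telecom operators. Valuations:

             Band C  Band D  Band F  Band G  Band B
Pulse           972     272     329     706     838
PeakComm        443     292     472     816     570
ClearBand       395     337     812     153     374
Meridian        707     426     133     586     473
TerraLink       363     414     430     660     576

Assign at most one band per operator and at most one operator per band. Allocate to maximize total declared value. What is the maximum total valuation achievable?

Max total: $3602M

Optimal: Pulse→Band C ($972M), PeakComm→Band G ($816M), ClearBand→Band F ($812M), Meridian→Band D ($426M), TerraLink→Band B ($576M) — total 972+816+812+426+576 = $3602M.
Row-greedy (each operator in turn takes its best remaining band) gives $3487M, worse by 115.
Checked against all permutations: $3602M is optimal.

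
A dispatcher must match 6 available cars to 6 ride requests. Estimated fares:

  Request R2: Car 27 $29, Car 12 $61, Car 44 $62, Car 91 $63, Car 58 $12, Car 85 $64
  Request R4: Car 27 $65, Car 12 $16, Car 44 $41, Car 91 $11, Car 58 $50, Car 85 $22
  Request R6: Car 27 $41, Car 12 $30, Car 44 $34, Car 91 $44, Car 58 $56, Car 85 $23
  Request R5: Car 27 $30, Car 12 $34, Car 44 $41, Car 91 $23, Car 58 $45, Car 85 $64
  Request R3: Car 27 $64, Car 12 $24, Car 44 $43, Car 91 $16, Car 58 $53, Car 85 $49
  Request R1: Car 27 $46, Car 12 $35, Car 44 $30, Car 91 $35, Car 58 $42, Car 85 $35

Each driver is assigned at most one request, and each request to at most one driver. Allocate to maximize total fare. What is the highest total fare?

Optimal: Car 27→Request R4 ($65), Car 12→Request R1 ($35), Car 44→Request R3 ($43), Car 91→Request R2 ($63), Car 58→Request R6 ($56), Car 85→Request R5 ($64) — total 65+35+43+63+56+64 = $326.
Column-greedy (each request in turn goes to its best remaining driver) gives $285, worse by 41.
Next-best assignment: Car 27→Request R4, Car 12→Request R2, Car 44→Request R3, Car 91→Request R1, Car 58→Request R6, Car 85→Request R5 = $324.
Checked against all permutations: $326 is optimal.

Max total: $326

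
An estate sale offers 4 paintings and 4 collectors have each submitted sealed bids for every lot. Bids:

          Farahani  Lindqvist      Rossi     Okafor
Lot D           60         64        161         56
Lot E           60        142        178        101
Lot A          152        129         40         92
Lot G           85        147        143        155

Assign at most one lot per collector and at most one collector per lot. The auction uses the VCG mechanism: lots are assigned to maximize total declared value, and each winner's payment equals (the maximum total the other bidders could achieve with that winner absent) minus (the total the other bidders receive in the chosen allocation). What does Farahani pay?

Efficient allocation: Farahani→Lot A ($152), Lindqvist→Lot E ($142), Rossi→Lot D ($161), Okafor→Lot G ($155); total welfare W = $610.
Farahani receives Lot A at value $152, so the others get W − 152 = $458.
Without Farahani: best allocation of the remaining 3 bidders over all 4 lots is Lindqvist→Lot A ($129), Rossi→Lot E ($178), Okafor→Lot G ($155), total $462.
VCG payment = (others' best without Farahani) − (others' welfare with Farahani) = 462 − 458 = $4.

Farahani pays $4.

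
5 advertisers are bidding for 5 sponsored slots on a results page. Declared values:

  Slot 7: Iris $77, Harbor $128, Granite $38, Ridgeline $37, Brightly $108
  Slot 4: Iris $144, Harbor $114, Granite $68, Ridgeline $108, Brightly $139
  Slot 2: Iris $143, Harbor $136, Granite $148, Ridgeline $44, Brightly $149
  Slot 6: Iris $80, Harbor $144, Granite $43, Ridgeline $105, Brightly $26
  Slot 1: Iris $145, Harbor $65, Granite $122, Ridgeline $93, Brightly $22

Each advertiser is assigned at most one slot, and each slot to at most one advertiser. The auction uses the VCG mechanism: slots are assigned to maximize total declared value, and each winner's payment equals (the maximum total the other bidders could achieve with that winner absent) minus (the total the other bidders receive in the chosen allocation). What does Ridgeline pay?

Efficient allocation: Iris→Slot 1 ($145), Harbor→Slot 7 ($128), Granite→Slot 2 ($148), Ridgeline→Slot 6 ($105), Brightly→Slot 4 ($139); total welfare W = $665.
Ridgeline receives Slot 6 at value $105, so the others get W − 105 = $560.
Without Ridgeline: best allocation of the remaining 4 bidders over all 5 slots is Iris→Slot 1 ($145), Harbor→Slot 6 ($144), Granite→Slot 2 ($148), Brightly→Slot 4 ($139), total $576.
VCG payment = (others' best without Ridgeline) − (others' welfare with Ridgeline) = 576 − 560 = $16.

Ridgeline pays $16.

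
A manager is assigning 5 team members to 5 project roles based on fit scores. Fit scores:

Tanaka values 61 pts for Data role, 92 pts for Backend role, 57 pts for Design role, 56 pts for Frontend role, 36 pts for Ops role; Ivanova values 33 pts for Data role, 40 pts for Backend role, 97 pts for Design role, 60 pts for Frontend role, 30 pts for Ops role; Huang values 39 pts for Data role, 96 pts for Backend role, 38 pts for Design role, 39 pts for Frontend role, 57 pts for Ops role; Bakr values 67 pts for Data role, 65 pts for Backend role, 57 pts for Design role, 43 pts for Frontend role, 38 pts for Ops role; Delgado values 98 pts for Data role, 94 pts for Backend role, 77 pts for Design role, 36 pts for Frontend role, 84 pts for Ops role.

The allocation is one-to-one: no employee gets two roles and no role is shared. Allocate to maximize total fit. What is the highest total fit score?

Optimal: Tanaka→Frontend role (56 pts), Ivanova→Design role (97 pts), Huang→Backend role (96 pts), Bakr→Data role (67 pts), Delgado→Ops role (84 pts) — total 56+97+96+67+84 = 400 pts.
Max-entry greedy (repeatedly take the single best remaining cell) gives 385 pts, worse by 15.
Next-best assignment: Tanaka→Backend role, Ivanova→Design role, Huang→Ops role, Bakr→Frontend role, Delgado→Data role = 387 pts.

Max total: 400 pts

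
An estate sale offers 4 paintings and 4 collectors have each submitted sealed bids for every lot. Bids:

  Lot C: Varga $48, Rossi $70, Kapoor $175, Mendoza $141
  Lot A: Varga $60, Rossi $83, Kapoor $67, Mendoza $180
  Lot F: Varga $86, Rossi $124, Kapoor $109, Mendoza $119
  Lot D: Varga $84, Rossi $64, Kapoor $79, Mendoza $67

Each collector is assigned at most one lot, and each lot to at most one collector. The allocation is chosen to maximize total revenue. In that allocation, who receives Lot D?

This is a one-to-one assignment (maximum-weight bipartite matching).
Optimal: Varga→Lot D ($84), Rossi→Lot F ($124), Kapoor→Lot C ($175), Mendoza→Lot A ($180) — total 84+124+175+180 = $563.
Row-greedy (each collector in turn takes its best remaining lot) gives $411, worse by 152.
Next-best assignment: Varga→Lot F, Rossi→Lot D, Kapoor→Lot C, Mendoza→Lot A = $505.
Swapping Kapoor↔Varga (Kapoor→Lot D $79, Varga→Lot C $48) loses 132.
Checked against all permutations: $563 is optimal.
Varga's own top lot is Lot F ($86), but forcing Varga→Lot F and reassigning the rest optimally gives only $505 — worse by 58.

Varga receives Lot D.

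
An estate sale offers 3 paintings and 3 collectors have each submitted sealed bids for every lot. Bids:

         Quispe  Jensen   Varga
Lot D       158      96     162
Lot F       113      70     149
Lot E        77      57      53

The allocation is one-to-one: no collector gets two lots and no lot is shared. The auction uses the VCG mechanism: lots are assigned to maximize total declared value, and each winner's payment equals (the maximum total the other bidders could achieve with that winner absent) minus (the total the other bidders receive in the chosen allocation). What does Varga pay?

Efficient allocation: Quispe→Lot D ($158), Jensen→Lot E ($57), Varga→Lot F ($149); total welfare W = $364.
Varga receives Lot F at value $149, so the others get W − 149 = $215.
Without Varga: best allocation of the remaining 2 bidders over all 3 lots is Quispe→Lot D ($158), Jensen→Lot F ($70), total $228.
VCG payment = (others' best without Varga) − (others' welfare with Varga) = 228 − 215 = $13.

Varga pays $13.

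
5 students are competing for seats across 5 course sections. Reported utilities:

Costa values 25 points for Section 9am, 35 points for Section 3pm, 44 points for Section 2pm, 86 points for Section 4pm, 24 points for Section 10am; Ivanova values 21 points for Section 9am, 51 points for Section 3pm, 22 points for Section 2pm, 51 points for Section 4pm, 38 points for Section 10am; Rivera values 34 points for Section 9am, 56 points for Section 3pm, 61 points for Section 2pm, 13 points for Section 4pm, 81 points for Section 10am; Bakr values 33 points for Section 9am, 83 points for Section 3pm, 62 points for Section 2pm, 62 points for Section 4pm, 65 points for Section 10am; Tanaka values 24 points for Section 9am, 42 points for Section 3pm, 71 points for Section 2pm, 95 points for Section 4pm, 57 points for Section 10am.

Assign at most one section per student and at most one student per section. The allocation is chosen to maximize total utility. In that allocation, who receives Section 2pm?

Tanaka receives Section 2pm.

Optimal: Costa→Section 4pm (86 points), Ivanova→Section 9am (21 points), Rivera→Section 10am (81 points), Bakr→Section 3pm (83 points), Tanaka→Section 2pm (71 points) — total 86+21+81+83+71 = 342 points.
Column-greedy (each section in turn goes to its best remaining student) gives 312 points, worse by 30.
Swapping Rivera↔Ivanova (Rivera→Section 9am 34 points, Ivanova→Section 10am 38 points) loses 30.
Tanaka's own top section is Section 4pm (95 points), but forcing Tanaka→Section 4pm and reassigning the rest optimally gives only 324 points — worse by 18.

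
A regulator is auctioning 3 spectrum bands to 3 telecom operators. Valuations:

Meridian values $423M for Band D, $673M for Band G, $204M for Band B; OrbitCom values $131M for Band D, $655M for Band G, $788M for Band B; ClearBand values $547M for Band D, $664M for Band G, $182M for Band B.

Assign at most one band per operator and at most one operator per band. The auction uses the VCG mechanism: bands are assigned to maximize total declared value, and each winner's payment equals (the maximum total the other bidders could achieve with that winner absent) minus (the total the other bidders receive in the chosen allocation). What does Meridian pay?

Efficient allocation: Meridian→Band G ($673M), OrbitCom→Band B ($788M), ClearBand→Band D ($547M); total welfare W = $2008M.
Meridian receives Band G at value $673M, so the others get W − 673 = $1335M.
Without Meridian: best allocation of the remaining 2 bidders over all 3 bands is OrbitCom→Band B ($788M), ClearBand→Band G ($664M), total $1452M.
VCG payment = (others' best without Meridian) − (others' welfare with Meridian) = 1452 − 1335 = $117M.

Meridian pays $117M.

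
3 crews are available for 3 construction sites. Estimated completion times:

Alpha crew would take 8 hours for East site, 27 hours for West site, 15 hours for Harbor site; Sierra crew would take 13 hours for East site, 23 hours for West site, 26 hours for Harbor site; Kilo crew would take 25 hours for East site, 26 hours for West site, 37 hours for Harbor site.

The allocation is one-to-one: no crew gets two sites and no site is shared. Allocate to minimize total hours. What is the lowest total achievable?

Treat this as an assignment problem: match each crew to one site.
Optimal: Alpha crew→Harbor site (15 hours), Sierra crew→East site (13 hours), Kilo crew→West site (26 hours) — total 15+13+26 = 54 hours.
Column-greedy (each site in turn goes to its cheapest remaining crew) gives 68 hours, worse by 14.
Next-best assignment: Alpha crew→East site, Sierra crew→Harbor site, Kilo crew→West site = 60 hours.
No other one-to-one assignment undercuts 54 hours.

Min total: 54 hours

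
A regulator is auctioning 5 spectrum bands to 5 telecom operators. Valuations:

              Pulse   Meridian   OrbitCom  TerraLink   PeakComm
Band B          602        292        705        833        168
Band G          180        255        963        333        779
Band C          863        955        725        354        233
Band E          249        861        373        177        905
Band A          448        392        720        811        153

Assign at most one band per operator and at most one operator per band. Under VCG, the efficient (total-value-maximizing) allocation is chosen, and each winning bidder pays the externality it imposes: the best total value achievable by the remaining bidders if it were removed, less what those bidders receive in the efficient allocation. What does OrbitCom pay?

OrbitCom pays $63M.

Efficient allocation: Pulse→Band B ($602M), Meridian→Band C ($955M), OrbitCom→Band G ($963M), TerraLink→Band A ($811M), PeakComm→Band E ($905M); total welfare W = $4236M.
OrbitCom receives Band G at value $963M, so the others get W − 963 = $3273M.
Without OrbitCom: best allocation of the remaining 4 bidders over all 5 bands is Pulse→Band C ($863M), Meridian→Band E ($861M), TerraLink→Band B ($833M), PeakComm→Band G ($779M), total $3336M.
VCG payment = (others' best without OrbitCom) − (others' welfare with OrbitCom) = 3336 − 3273 = $63M.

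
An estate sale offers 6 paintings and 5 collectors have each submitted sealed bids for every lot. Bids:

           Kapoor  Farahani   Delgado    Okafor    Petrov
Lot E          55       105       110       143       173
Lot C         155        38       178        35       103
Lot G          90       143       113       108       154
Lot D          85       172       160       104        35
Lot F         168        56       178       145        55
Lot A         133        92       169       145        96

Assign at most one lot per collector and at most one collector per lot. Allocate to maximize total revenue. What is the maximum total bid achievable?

Optimal: Kapoor→Lot F ($168), Farahani→Lot D ($172), Delgado→Lot C ($178), Okafor→Lot A ($145), Petrov→Lot E ($173) — total 168+172+178+145+173 = $836.
Column-greedy (each lot in turn goes to its best remaining collector) gives $766, worse by 70.

Maximum total: $836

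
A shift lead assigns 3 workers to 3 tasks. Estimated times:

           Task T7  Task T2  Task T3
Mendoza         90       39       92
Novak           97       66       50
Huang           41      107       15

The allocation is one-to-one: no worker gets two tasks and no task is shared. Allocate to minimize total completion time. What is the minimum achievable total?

Min total: 130 min

Optimal: Mendoza→Task T2 (39 min), Novak→Task T3 (50 min), Huang→Task T7 (41 min) — total 39+50+41 = 130 min.
Min-entry greedy (repeatedly take the single cheapest remaining cell) gives 151 min, worse by 21.
Checked against all permutations: 130 min is optimal.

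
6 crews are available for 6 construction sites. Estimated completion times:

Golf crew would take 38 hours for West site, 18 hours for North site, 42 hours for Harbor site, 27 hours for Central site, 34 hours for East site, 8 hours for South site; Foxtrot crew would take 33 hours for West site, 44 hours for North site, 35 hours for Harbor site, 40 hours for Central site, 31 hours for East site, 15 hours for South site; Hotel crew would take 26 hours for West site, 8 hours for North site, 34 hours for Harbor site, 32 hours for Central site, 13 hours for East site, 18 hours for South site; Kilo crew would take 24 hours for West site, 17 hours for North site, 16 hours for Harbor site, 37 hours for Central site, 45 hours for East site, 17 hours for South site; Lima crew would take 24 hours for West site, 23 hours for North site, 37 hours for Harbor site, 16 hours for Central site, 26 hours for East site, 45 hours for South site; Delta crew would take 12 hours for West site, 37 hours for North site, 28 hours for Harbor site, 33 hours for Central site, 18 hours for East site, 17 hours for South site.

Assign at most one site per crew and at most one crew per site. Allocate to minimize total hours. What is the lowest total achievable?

Minimum total: 90 hours

This is the linear assignment problem.
Optimal: Golf crew→North site (18 hours), Foxtrot crew→South site (15 hours), Hotel crew→East site (13 hours), Kilo crew→Harbor site (16 hours), Lima crew→Central site (16 hours), Delta crew→West site (12 hours) — total 18+15+13+16+16+12 = 90 hours.
Column-greedy (each site in turn goes to its cheapest remaining crew) gives 91 hours, worse by 1.
Next-best assignment: Golf crew→South site, Foxtrot crew→East site, Hotel crew→North site, Kilo crew→Harbor site, Lima crew→Central site, Delta crew→West site = 91 hours.
Swapping Kilo crew↔Delta crew (Kilo crew→West site 24 hours, Delta crew→Harbor site 28 hours) adds 24.
Every other assignment is strictly worse.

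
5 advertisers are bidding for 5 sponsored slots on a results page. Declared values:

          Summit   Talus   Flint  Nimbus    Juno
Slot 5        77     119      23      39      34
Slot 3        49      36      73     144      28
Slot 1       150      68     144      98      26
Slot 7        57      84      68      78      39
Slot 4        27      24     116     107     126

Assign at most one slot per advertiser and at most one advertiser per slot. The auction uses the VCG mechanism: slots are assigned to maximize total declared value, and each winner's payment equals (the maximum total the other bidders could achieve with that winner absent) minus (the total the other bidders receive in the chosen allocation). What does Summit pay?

Efficient allocation: Summit→Slot 1 ($150), Talus→Slot 5 ($119), Flint→Slot 7 ($68), Nimbus→Slot 3 ($144), Juno→Slot 4 ($126); total welfare W = $607.
Summit receives Slot 1 at value $150, so the others get W − 150 = $457.
Without Summit: best allocation of the remaining 4 bidders over all 5 slots is Talus→Slot 5 ($119), Flint→Slot 1 ($144), Nimbus→Slot 3 ($144), Juno→Slot 4 ($126), total $533.
VCG payment = (others' best without Summit) − (others' welfare with Summit) = 533 − 457 = $76.

Summit pays $76.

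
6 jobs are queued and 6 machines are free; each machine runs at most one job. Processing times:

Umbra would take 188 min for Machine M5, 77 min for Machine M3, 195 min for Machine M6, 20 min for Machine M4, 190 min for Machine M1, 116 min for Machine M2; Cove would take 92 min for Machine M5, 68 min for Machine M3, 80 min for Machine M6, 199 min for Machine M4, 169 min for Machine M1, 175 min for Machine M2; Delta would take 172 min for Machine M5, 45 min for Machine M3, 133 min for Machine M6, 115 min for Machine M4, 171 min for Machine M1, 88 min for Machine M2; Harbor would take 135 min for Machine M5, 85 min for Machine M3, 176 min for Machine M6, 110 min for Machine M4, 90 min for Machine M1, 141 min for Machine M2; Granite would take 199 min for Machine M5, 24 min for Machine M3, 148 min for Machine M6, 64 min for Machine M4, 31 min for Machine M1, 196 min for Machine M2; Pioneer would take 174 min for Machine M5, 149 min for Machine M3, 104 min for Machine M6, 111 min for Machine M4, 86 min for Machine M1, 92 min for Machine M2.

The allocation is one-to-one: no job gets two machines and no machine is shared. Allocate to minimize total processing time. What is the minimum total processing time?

This is a one-to-one assignment (minimum-cost bipartite matching).
Optimal: Umbra→Machine M4 (20 min), Cove→Machine M6 (80 min), Delta→Machine M3 (45 min), Harbor→Machine M5 (135 min), Granite→Machine M1 (31 min), Pioneer→Machine M2 (92 min) — total 20+80+45+135+31+92 = 403 min.
Next-best assignment: Umbra→Machine M4, Cove→Machine M5, Delta→Machine M2, Harbor→Machine M1, Granite→Machine M3, Pioneer→Machine M6 = 418 min.
Swapping Granite↔Harbor (Granite→Machine M5 199 min, Harbor→Machine M1 90 min) adds 123.
Every other assignment is strictly worse.

Min total: 403 min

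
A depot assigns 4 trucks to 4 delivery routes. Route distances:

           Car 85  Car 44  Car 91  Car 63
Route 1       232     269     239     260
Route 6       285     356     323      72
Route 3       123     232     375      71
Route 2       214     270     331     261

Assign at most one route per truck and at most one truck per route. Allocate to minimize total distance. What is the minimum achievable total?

This is the linear assignment problem.
Optimal: Car 85→Route 3 (123 km), Car 44→Route 2 (270 km), Car 91→Route 1 (239 km), Car 63→Route 6 (72 km) — total 123+270+239+72 = 704 km.
Row-greedy (each truck in turn takes its cheapest remaining route) gives 976 km, worse by 272.
No other one-to-one assignment undercuts 704 km.

Minimum total: 704 km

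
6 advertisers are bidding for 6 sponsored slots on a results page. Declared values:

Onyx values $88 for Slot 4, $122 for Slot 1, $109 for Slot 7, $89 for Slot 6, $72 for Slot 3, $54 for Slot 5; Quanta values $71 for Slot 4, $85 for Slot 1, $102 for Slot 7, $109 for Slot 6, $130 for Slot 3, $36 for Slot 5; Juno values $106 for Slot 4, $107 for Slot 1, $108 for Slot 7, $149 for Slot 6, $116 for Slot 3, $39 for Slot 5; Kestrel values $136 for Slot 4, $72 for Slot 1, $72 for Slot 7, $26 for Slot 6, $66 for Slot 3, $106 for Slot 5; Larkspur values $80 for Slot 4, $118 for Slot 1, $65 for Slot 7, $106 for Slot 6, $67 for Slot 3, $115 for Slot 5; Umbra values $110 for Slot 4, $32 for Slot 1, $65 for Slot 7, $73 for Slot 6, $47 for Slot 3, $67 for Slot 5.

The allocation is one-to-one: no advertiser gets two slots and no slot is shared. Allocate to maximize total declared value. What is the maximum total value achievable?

Max total: $722

Optimal: Onyx→Slot 7 ($109), Quanta→Slot 3 ($130), Juno→Slot 6 ($149), Kestrel→Slot 5 ($106), Larkspur→Slot 1 ($118), Umbra→Slot 4 ($110) — total 109+130+149+106+118+110 = $722.
Row-greedy (each advertiser in turn takes its best remaining slot) gives $717, worse by 5.
No other one-to-one assignment exceeds $722.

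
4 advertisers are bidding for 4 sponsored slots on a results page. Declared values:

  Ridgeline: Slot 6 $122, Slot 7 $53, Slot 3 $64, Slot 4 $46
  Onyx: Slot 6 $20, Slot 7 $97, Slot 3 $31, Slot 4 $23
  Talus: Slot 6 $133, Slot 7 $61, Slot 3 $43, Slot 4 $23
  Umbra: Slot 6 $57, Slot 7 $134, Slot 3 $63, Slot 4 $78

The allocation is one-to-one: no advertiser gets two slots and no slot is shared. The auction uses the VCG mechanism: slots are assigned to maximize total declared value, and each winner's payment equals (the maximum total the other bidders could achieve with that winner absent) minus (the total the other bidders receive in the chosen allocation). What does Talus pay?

Efficient allocation: Ridgeline→Slot 3 ($64), Onyx→Slot 7 ($97), Talus→Slot 6 ($133), Umbra→Slot 4 ($78); total welfare W = $372.
Talus receives Slot 6 at value $133, so the others get W − 133 = $239.
Without Talus: best allocation of the remaining 3 bidders over all 4 slots is Ridgeline→Slot 6 ($122), Onyx→Slot 7 ($97), Umbra→Slot 4 ($78), total $297.
VCG payment = (others' best without Talus) − (others' welfare with Talus) = 297 − 239 = $58.

Talus pays $58.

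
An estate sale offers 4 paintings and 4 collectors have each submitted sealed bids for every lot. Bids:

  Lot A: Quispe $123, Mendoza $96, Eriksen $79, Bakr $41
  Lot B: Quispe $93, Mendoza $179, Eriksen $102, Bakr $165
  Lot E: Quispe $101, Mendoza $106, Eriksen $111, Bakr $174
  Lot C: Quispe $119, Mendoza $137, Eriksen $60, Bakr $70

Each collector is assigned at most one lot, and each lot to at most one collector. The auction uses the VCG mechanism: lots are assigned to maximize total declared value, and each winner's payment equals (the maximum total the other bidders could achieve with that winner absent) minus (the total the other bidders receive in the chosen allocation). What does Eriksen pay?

Efficient allocation: Quispe→Lot C ($119), Mendoza→Lot B ($179), Eriksen→Lot A ($79), Bakr→Lot E ($174); total welfare W = $551.
Eriksen receives Lot A at value $79, so the others get W − 79 = $472.
Without Eriksen: best allocation of the remaining 3 bidders over all 4 lots is Quispe→Lot A ($123), Mendoza→Lot B ($179), Bakr→Lot E ($174), total $476.
VCG payment = (others' best without Eriksen) − (others' welfare with Eriksen) = 476 − 472 = $4.

Eriksen pays $4.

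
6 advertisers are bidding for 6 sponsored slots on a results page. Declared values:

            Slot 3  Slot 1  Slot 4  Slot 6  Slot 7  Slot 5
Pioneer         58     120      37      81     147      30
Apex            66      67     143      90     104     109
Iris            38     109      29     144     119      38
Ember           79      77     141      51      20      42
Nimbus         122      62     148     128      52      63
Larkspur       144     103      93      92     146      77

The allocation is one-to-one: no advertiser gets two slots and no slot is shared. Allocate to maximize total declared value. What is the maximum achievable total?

Maximum total: $782

Optimal: Pioneer→Slot 1 ($120), Apex→Slot 5 ($109), Iris→Slot 6 ($144), Ember→Slot 4 ($141), Nimbus→Slot 3 ($122), Larkspur→Slot 7 ($146) — total 120+109+144+141+122+146 = $782.
Row-greedy (each advertiser in turn takes its best remaining slot) gives $679, worse by 103.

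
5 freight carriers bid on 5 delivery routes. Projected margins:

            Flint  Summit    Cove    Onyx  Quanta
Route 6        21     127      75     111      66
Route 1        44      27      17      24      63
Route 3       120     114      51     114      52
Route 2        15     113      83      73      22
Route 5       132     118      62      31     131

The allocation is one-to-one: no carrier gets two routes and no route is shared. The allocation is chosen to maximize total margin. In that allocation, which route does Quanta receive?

Optimal: Flint→Route 5 ($132k), Summit→Route 6 ($127k), Cove→Route 2 ($83k), Onyx→Route 3 ($114k), Quanta→Route 1 ($63k) — total 132+127+83+114+63 = $519k.
Column-greedy (each route in turn goes to its best remaining carrier) gives $424k, worse by 95.
Quanta's own top route is Route 5 ($131k), but forcing Quanta→Route 5 and reassigning the rest optimally gives only $499k — worse by 20.

Quanta receives Route 1.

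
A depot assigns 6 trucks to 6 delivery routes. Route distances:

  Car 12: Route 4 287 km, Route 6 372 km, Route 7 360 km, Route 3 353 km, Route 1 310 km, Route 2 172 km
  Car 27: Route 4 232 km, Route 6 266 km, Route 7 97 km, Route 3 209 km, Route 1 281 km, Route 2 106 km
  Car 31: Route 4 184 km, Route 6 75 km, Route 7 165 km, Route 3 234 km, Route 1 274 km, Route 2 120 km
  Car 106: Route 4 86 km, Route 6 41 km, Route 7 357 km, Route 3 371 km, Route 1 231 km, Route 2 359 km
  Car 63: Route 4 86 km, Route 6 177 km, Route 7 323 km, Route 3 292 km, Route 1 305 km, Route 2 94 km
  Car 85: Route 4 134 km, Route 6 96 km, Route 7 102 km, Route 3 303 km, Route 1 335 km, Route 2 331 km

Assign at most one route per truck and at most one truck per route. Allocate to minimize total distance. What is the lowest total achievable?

Minimum total: 868 km

Optimal: Car 12→Route 1 (310 km), Car 27→Route 3 (209 km), Car 31→Route 2 (120 km), Car 106→Route 6 (41 km), Car 63→Route 4 (86 km), Car 85→Route 7 (102 km) — total 310+209+120+41+86+102 = 868 km.
Column-greedy (each route in turn goes to its cheapest remaining truck) gives 1191 km, worse by 323.
Next-best assignment: Car 12→Route 2, Car 27→Route 3, Car 31→Route 6, Car 106→Route 1, Car 63→Route 4, Car 85→Route 7 = 875 km.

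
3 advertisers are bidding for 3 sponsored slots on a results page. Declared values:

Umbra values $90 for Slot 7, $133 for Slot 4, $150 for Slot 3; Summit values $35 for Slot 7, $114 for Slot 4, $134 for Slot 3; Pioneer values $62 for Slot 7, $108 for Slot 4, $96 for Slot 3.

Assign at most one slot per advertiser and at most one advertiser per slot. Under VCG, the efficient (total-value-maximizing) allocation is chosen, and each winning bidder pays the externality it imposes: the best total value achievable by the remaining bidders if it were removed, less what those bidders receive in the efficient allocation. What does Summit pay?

Efficient allocation: Umbra→Slot 7 ($90), Summit→Slot 3 ($134), Pioneer→Slot 4 ($108); total welfare W = $332.
Summit receives Slot 3 at value $134, so the others get W − 134 = $198.
Without Summit: best allocation of the remaining 2 bidders over all 3 slots is Umbra→Slot 3 ($150), Pioneer→Slot 4 ($108), total $258.
VCG payment = (others' best without Summit) − (others' welfare with Summit) = 258 − 198 = $60.

Summit pays $60.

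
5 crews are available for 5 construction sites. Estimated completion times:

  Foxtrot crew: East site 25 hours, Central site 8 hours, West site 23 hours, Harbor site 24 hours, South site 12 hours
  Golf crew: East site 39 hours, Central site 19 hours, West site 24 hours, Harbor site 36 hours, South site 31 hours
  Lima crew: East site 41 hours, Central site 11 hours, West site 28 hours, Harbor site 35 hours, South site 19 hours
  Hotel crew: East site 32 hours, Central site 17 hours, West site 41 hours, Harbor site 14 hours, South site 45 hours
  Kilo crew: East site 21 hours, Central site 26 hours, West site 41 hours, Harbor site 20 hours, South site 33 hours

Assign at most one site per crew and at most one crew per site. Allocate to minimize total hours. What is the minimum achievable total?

Minimum total: 82 hours

Treat this as an assignment problem: match each crew to one site.
Optimal: Foxtrot crew→South site (12 hours), Golf crew→West site (24 hours), Lima crew→Central site (11 hours), Hotel crew→Harbor site (14 hours), Kilo crew→East site (21 hours) — total 12+24+11+14+21 = 82 hours.
Next-best assignment: Foxtrot crew→Central site, Golf crew→West site, Lima crew→South site, Hotel crew→Harbor site, Kilo crew→East site = 86 hours.
Swapping Hotel crew↔Golf crew (Hotel crew→West site 41 hours, Golf crew→Harbor site 36 hours) adds 39.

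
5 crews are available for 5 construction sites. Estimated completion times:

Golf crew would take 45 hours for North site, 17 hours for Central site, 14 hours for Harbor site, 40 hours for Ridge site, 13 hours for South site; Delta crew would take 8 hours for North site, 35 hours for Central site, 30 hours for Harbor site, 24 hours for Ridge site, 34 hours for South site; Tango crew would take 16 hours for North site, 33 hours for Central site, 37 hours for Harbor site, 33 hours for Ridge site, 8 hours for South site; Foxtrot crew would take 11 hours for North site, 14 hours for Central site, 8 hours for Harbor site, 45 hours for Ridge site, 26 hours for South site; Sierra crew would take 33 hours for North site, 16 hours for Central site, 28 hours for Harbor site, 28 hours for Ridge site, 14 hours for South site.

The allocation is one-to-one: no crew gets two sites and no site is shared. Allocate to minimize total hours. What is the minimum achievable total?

This is the linear assignment problem.
Optimal: Golf crew→Central site (17 hours), Delta crew→North site (8 hours), Tango crew→South site (8 hours), Foxtrot crew→Harbor site (8 hours), Sierra crew→Ridge site (28 hours) — total 17+8+8+8+28 = 69 hours.
Column-greedy (each site in turn goes to its cheapest remaining crew) gives 72 hours, worse by 3.
Next-best assignment: Golf crew→Harbor site, Delta crew→North site, Tango crew→South site, Foxtrot crew→Central site, Sierra crew→Ridge site = 72 hours.
Swapping Golf crew↔Delta crew (Golf crew→North site 45 hours, Delta crew→Central site 35 hours) adds 55.

Min total: 69 hours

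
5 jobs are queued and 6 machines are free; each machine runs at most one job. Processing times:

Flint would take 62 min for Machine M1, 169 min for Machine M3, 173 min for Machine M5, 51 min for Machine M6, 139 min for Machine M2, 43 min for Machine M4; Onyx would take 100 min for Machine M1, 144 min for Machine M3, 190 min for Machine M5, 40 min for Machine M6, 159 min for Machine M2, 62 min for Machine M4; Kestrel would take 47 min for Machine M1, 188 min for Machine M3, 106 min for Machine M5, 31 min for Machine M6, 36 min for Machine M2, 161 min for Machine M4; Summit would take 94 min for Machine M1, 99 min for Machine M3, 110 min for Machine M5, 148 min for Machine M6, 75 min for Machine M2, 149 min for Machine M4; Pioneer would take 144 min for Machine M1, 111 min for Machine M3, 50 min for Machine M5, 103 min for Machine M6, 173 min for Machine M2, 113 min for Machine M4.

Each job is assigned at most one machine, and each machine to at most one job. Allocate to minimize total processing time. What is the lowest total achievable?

Min total: 255 min

Treat this as an assignment problem: match each job to one machine.
Optimal: Flint→Machine M4 (43 min), Onyx→Machine M6 (40 min), Kestrel→Machine M1 (47 min), Summit→Machine M2 (75 min), Pioneer→Machine M5 (50 min) — total 43+40+47+75+50 = 255 min.
Column-greedy (each machine in turn goes to its cheapest remaining job) gives 375 min, worse by 120.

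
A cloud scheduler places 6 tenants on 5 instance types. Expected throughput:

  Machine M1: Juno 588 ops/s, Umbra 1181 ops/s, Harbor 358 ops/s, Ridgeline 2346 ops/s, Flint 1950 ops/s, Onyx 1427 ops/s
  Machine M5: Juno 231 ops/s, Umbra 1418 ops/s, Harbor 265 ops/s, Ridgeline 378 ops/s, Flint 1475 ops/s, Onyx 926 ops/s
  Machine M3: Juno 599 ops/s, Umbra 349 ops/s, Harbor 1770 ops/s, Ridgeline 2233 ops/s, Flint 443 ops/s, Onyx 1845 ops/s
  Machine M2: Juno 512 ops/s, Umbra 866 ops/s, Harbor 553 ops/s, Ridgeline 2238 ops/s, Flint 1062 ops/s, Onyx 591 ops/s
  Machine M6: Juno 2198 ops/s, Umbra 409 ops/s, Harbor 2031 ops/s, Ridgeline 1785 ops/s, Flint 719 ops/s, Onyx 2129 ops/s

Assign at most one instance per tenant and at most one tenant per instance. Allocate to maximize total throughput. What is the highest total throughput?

Optimal: Flint→Machine M1 (1950 ops/s), Umbra→Machine M5 (1418 ops/s), Onyx→Machine M3 (1845 ops/s), Ridgeline→Machine M2 (2238 ops/s), Juno→Machine M6 (2198 ops/s) — total 1950+1418+1845+2238+2198 = 9649 ops/s.
Max-entry greedy (repeatedly take the single best remaining cell) gives 8730 ops/s, worse by 919.
Next-best assignment: Flint→Machine M1, Umbra→Machine M5, Harbor→Machine M3, Ridgeline→Machine M2, Juno→Machine M6 = 9574 ops/s.
Checked against all permutations: 9649 ops/s is optimal.

Maximum total: 9649 ops/s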